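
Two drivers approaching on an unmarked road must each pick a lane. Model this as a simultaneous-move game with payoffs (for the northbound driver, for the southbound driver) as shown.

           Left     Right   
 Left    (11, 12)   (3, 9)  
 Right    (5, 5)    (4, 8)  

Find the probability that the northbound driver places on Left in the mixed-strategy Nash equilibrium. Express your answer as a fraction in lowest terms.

1/2

The northbound driver's mix p on Left must make the southbound driver indifferent between Left and Right.
The southbound driver's payoff from Left: 12p + 5(1−p). From Right: 9p + 8(1−p).
Set equal: 3p = 3(1−p) → p = 3/6 = 1/2.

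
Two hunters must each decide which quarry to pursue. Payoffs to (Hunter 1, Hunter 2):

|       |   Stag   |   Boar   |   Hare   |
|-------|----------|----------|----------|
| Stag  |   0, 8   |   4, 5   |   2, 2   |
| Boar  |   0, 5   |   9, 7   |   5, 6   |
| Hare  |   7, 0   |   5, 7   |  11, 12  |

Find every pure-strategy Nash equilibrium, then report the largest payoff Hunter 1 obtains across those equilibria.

Both Boar is a pure NE (Hunter 1: 9 ≥ 5; Hunter 2: 7 ≥ 6). Hunter 1 gets 9.
Both Hare is a pure NE (Hunter 1: 11 ≥ 5; Hunter 2: 12 ≥ 7). Hunter 1 gets 11.
Every other cell has a profitable deviation for at least one player. Highest of {9, 11} is 11.

11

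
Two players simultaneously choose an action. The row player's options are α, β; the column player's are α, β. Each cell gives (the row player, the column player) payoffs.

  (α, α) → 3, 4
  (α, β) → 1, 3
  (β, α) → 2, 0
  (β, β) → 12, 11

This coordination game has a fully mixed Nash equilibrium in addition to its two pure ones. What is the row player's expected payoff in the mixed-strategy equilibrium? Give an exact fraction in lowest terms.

The column player mixes with probability q on α, chosen so the row player is indifferent: 3q + 1(1−q) = 2q + 12(1−q) gives q = 11/12.
The row player's expected payoff (from either row, since indifferent) is 3·11/12 + 1·1/12 = 17/6.

17/6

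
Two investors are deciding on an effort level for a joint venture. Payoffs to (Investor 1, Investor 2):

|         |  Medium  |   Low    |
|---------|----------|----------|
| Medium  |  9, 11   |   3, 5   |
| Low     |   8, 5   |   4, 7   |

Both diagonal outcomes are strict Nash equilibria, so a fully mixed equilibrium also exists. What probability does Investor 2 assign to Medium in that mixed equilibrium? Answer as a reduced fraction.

Investor 2's mix q on Medium must make Investor 1 indifferent between Medium and Low.
Investor 1's payoff from Medium: 9q + 3(1−q). From Low: 8q + 4(1−q).
Set equal: 1q = 1(1−q) → q = 1/2.

1/2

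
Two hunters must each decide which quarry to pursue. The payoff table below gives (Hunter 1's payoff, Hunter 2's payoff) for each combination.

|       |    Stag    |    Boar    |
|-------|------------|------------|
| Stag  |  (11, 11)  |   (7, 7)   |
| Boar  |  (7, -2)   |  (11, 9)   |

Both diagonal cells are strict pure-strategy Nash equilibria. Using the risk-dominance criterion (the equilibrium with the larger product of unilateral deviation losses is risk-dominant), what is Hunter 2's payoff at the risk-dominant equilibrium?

9

At both Stag: Hunter 1 loses 11 − 7 = 4 by deviating; Hunter 2 loses 11 − 7 = 4. Product = 4·4 = 16.
At both Boar: Hunter 1 loses 11 − 7 = 4 by deviating; Hunter 2 loses 9 − (-2) = 11. Product = 4·11 = 44.
44 > 16, so both Boar is risk-dominant. Hunter 2's payoff there is 9.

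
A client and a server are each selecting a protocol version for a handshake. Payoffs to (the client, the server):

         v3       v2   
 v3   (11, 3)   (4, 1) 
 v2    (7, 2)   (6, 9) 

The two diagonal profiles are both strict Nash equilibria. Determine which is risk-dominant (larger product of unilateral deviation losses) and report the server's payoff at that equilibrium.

At both v3: the client loses 11 − 7 = 4 by deviating; the server loses 3 − 1 = 2. Product = 4·2 = 8.
At both v2: the client loses 6 − 4 = 2 by deviating; the server loses 9 − 2 = 7. Product = 2·7 = 14.
14 > 8, so both v2 is risk-dominant. The server's payoff there is 9.

9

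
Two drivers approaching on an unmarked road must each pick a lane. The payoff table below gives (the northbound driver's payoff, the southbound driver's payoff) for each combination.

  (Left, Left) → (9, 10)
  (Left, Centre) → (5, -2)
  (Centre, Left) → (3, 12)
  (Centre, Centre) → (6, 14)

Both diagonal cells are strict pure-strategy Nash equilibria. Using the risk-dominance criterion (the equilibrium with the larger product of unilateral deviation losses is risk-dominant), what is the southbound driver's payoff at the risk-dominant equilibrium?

10

At both Left: the northbound driver loses 9 − 3 = 6 by deviating; the southbound driver loses 10 − (-2) = 12. Product = 6·12 = 72.
At both Centre: the northbound driver loses 6 − 5 = 1 by deviating; the southbound driver loses 14 − 12 = 2. Product = 1·2 = 2.
72 > 2, so both Left is risk-dominant. The southbound driver's payoff there is 10.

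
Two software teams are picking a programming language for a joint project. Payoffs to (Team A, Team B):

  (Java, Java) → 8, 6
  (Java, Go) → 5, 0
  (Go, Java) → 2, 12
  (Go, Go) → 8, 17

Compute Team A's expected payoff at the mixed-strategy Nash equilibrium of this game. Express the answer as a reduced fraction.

Team B mixes with probability q on Java, chosen so Team A is indifferent: 8q + 5(1−q) = 2q + 8(1−q) gives q = 1/3.
Team A's expected payoff (from either row, since indifferent) is 8·1/3 + 5·2/3 = 6.

6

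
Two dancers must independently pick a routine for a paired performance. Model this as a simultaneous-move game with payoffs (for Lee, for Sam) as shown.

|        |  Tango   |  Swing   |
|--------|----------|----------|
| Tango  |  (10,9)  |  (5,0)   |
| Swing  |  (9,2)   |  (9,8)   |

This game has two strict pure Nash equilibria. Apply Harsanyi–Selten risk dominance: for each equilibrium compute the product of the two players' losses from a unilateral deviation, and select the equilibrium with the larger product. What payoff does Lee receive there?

9

At both Tango: Lee loses 10 − 9 = 1 by deviating; Sam loses 9 − 0 = 9. Product = 1·9 = 9.
At both Swing: Lee loses 9 − 5 = 4 by deviating; Sam loses 8 − 2 = 6. Product = 4·6 = 24.
24 > 9, so both Swing is risk-dominant. Lee's payoff there is 9.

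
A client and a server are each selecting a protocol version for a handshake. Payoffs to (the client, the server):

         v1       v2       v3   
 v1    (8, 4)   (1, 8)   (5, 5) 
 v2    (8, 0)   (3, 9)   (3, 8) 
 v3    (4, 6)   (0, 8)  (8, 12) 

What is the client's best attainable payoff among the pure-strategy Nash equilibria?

8

Both v2 is a pure NE (the client: 3 ≥ 1; the server: 9 ≥ 8). The client gets 3.
Both v3 is a pure NE (the client: 8 ≥ 5; the server: 12 ≥ 8). The client gets 8.
Every other cell has a profitable deviation for at least one player. Highest of {3, 8} is 8.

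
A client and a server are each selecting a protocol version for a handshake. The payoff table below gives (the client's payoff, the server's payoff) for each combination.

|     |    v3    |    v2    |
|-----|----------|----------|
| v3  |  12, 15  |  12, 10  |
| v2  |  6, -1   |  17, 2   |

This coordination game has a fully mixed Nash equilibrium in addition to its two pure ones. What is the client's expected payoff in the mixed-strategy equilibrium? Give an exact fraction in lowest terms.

12

The server mixes with probability q on v3, chosen so the client is indifferent: 12q + 12(1−q) = 6q + 17(1−q) gives q = 5/11.
The client's expected payoff (from either row, since indifferent) is 12·5/11 + 12·6/11 = 12.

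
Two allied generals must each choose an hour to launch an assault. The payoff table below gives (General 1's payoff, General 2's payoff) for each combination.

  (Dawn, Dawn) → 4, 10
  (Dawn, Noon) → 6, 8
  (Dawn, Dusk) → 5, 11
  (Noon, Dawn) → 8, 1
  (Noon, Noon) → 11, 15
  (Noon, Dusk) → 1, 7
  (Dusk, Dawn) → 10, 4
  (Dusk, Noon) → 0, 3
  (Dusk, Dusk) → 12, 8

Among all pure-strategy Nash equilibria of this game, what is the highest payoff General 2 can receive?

15

Both Noon is a pure NE (General 1: 11 ≥ 6; General 2: 15 ≥ 7). General 2 gets 15.
Both Dusk is a pure NE (General 1: 12 ≥ 5; General 2: 8 ≥ 4). General 2 gets 8.
Every other cell has a profitable deviation for at least one player. Highest of {15, 8} is 15.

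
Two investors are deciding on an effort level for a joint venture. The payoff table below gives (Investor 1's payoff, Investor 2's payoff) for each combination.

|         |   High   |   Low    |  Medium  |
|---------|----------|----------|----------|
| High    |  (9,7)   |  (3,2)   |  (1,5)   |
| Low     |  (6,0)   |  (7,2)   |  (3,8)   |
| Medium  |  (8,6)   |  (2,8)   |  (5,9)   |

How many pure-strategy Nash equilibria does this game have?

Both High: Investor 1 gets 9 (best alternative 8); Investor 2 gets 7 (best alternative 5). Neither deviates — NE.
Both Medium: Investor 1 gets 5 (best alternative 3); Investor 2 gets 9 (best alternative 8). Neither deviates — NE.
Both Low is not a NE: Investor 2 would switch to Medium (8 > 2).
No other cell survives both best-response checks, so there are 2 pure NE.

2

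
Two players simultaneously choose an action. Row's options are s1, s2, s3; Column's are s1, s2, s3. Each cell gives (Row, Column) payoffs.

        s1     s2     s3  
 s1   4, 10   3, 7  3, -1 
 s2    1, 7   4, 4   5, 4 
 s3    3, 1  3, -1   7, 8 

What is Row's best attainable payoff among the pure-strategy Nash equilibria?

7

Both s1 is a pure NE (Row: 4 ≥ 3; Column: 10 ≥ 7). Row gets 4.
Both s3 is a pure NE (Row: 7 ≥ 5; Column: 8 ≥ 1). Row gets 7.
Every other cell has a profitable deviation for at least one player. Highest of {4, 7} is 7.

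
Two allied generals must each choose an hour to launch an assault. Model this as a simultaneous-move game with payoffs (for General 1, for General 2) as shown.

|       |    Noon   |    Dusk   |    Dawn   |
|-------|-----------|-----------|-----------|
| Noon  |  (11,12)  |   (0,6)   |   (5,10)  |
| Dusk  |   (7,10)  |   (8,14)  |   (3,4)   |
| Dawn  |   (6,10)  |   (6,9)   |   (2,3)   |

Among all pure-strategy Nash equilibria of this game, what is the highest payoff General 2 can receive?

Both Noon is a pure NE (General 1: 11 ≥ 7; General 2: 12 ≥ 10). General 2 gets 12.
Both Dusk is a pure NE (General 1: 8 ≥ 6; General 2: 14 ≥ 10). General 2 gets 14.
Every other cell has a profitable deviation for at least one player. Highest of {12, 14} is 14.

14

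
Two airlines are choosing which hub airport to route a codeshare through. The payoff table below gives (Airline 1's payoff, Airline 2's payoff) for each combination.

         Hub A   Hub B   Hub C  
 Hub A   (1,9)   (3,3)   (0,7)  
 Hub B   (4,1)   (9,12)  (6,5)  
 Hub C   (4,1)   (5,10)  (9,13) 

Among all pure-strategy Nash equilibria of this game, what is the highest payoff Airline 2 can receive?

Both Hub B is a pure NE (Airline 1: 9 ≥ 5; Airline 2: 12 ≥ 5). Airline 2 gets 12.
Both Hub C is a pure NE (Airline 1: 9 ≥ 6; Airline 2: 13 ≥ 10). Airline 2 gets 13.
Every other cell has a profitable deviation for at least one player. Highest of {12, 13} is 13.

13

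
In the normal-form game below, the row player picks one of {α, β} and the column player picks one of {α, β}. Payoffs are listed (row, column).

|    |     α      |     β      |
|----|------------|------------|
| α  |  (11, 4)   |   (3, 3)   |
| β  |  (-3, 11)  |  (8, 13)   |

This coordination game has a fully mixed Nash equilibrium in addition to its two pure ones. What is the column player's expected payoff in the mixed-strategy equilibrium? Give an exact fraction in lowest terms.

The row player mixes with probability p on α, chosen so the column player is indifferent: 4p + 11(1−p) = 3p + 13(1−p) gives p = 2/3.
The column player's expected payoff is 4·2/3 + 11·1/3 = 19/3.

19/3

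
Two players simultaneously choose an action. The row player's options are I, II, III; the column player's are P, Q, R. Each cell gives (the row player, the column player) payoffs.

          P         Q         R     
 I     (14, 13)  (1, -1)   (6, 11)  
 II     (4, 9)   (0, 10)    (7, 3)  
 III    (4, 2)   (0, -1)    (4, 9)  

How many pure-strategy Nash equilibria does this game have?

(I, P): the row player gets 14 (best alternative 4); the column player gets 13 (best alternative 11). Neither deviates — NE.
(III, R) is not a NE: the row player would switch to II (7 > 4).
No other cell survives both best-response checks, so there is 1 pure NE.

1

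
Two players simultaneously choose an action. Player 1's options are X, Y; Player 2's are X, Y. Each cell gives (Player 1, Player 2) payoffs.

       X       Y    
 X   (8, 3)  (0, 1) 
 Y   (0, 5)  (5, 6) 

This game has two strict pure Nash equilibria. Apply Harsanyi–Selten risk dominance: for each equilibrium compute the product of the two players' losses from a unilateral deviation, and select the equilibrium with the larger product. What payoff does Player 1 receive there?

8

At both X: Player 1 loses 8 − 0 = 8 by deviating; Player 2 loses 3 − 1 = 2. Product = 8·2 = 16.
At both Y: Player 1 loses 5 − 0 = 5 by deviating; Player 2 loses 6 − 5 = 1. Product = 5·1 = 5.
16 > 5, so both X is risk-dominant. Player 1's payoff there is 8.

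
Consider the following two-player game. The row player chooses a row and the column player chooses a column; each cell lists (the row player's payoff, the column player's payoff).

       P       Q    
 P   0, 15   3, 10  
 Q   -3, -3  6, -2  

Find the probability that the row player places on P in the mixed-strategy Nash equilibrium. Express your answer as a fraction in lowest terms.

The row player's mix p on P must make the column player indifferent between P and Q.
The column player's payoff from P: 15p + (-3)(1−p). From Q: 10p + (-2)(1−p).
Set equal: 5p = 1(1−p) → p = 1/6.

1/6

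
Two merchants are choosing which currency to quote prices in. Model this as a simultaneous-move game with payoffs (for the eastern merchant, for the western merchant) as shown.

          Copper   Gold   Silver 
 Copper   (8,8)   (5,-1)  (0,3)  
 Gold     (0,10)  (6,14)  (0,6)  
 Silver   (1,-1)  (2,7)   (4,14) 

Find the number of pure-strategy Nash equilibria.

3

Both Copper: the eastern merchant gets 8 (best alternative 1); the western merchant gets 8 (best alternative 3). Neither deviates — NE.
Both Gold: the eastern merchant gets 6 (best alternative 5); the western merchant gets 14 (best alternative 10). Neither deviates — NE.
Both Silver: the eastern merchant gets 4 (best alternative 0); the western merchant gets 14 (best alternative 7). Neither deviates — NE.
(Gold, Copper) is not a NE: the eastern merchant would switch to Copper (8 > 0).
No other cell survives both best-response checks, so there are 3 pure NE.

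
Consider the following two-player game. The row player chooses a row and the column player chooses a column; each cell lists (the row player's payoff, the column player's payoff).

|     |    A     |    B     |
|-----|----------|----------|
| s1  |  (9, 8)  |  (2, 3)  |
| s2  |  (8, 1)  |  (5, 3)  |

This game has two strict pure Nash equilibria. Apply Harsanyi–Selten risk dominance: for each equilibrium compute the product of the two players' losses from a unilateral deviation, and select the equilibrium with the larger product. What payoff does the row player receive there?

At (s1, A): the row player loses 9 − 8 = 1 by deviating; the column player loses 8 − 3 = 5. Product = 1·5 = 5.
At (s2, B): the row player loses 5 − 2 = 3 by deviating; the column player loses 3 − 1 = 2. Product = 3·2 = 6.
6 > 5, so (s2, B) is risk-dominant. The row player's payoff there is 5.

5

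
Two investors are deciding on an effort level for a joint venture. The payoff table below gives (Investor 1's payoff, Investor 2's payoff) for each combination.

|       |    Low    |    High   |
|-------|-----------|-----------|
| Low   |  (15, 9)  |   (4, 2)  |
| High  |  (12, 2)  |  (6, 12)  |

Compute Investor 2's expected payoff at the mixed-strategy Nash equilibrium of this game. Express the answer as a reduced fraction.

Investor 1 mixes with probability p on Low, chosen so Investor 2 is indifferent: 9p + 2(1−p) = 2p + 12(1−p) gives p = 10/17.
Investor 2's expected payoff is 9·10/17 + 2·7/17 = 104/17.

104/17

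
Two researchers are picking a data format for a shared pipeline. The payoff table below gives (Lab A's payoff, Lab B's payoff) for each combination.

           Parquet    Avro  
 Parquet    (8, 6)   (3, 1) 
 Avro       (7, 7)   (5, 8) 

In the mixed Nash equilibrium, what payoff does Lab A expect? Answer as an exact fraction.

19/3

Lab B mixes with probability q on Parquet, chosen so Lab A is indifferent: 8q + 3(1−q) = 7q + 5(1−q) gives q = 2/3.
Lab A's expected payoff (from either row, since indifferent) is 8·2/3 + 3·1/3 = 19/3.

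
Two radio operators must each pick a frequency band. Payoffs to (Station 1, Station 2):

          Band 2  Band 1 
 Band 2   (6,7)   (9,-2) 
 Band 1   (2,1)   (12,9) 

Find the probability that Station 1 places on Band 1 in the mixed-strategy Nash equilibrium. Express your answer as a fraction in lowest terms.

9/17

Station 1's mix p on Band 2 must make Station 2 indifferent between Band 2 and Band 1.
Station 2's payoff from Band 2: 7p + 1(1−p). From Band 1: (-2)p + 9(1−p).
Set equal: 9p = 8(1−p) → p = 8/17.
Probability on Band 1 is 1 − 8/17 = 9/17.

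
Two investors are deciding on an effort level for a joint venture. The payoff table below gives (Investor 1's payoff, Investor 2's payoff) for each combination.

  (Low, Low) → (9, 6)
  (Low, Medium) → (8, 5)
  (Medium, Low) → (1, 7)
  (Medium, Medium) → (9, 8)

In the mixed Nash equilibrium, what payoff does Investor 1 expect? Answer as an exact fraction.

73/9

Investor 2 mixes with probability q on Low, chosen so Investor 1 is indifferent: 9q + 8(1−q) = 1q + 9(1−q) gives q = 1/9.
Investor 1's expected payoff (from either row, since indifferent) is 9·1/9 + 8·8/9 = 73/9.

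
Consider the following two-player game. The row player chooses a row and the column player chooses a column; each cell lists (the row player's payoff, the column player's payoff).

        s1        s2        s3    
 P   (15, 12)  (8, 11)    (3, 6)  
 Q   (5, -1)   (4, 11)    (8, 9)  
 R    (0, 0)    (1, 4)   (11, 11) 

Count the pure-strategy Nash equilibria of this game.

2

(P, s1): the row player gets 15 (best alternative 5); the column player gets 12 (best alternative 11). Neither deviates — NE.
(R, s3): the row player gets 11 (best alternative 8); the column player gets 11 (best alternative 4). Neither deviates — NE.
(Q, s2) is not a NE: the row player would switch to P (8 > 4).
No other cell survives both best-response checks, so there are 2 pure NE.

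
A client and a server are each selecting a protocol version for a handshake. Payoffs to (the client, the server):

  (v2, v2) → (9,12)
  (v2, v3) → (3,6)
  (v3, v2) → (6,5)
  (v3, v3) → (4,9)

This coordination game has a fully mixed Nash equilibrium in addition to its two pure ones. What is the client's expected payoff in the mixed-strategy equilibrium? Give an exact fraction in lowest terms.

9/2

The server mixes with probability q on v2, chosen so the client is indifferent: 9q + 3(1−q) = 6q + 4(1−q) gives q = 1/4.
The client's expected payoff (from either row, since indifferent) is 9·1/4 + 3·3/4 = 9/2.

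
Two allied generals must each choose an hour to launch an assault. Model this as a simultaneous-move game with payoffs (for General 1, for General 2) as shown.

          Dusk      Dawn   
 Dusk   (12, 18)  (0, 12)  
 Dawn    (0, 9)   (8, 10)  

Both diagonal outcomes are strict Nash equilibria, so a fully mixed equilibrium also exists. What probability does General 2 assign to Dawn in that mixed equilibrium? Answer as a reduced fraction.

3/5

General 2's mix q on Dusk must make General 1 indifferent between Dusk and Dawn.
General 1's payoff from Dusk: 12q + 0(1−q). From Dawn: 0q + 8(1−q).
Set equal: 12q = 8(1−q) → q = 8/20 = 2/5.
Probability on Dawn is 1 − 2/5 = 3/5.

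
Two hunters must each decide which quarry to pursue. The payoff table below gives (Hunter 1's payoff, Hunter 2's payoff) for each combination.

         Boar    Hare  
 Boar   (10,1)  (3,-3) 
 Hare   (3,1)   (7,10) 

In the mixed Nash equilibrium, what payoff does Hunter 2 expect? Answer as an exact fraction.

1

Hunter 1 mixes with probability p on Boar, chosen so Hunter 2 is indifferent: 1p + 1(1−p) = (-3)p + 10(1−p) gives p = 9/13.
Hunter 2's expected payoff is 1·9/13 + 1·4/13 = 1.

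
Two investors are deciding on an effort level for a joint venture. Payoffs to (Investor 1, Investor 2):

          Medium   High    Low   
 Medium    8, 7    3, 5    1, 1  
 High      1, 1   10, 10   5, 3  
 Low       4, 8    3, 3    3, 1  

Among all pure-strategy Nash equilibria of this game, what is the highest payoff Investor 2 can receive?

10

Both Medium is a pure NE (Investor 1: 8 ≥ 4; Investor 2: 7 ≥ 5). Investor 2 gets 7.
Both High is a pure NE (Investor 1: 10 ≥ 3; Investor 2: 10 ≥ 3). Investor 2 gets 10.
Every other cell has a profitable deviation for at least one player. Highest of {7, 10} is 10.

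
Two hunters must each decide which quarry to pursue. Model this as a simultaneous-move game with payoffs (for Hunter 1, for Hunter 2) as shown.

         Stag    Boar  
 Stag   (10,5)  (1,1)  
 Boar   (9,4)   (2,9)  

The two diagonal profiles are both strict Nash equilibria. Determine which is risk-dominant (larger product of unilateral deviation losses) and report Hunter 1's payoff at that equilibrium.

At both Stag: Hunter 1 loses 10 − 9 = 1 by deviating; Hunter 2 loses 5 − 1 = 4. Product = 1·4 = 4.
At both Boar: Hunter 1 loses 2 − 1 = 1 by deviating; Hunter 2 loses 9 − 4 = 5. Product = 1·5 = 5.
5 > 4, so both Boar is risk-dominant. Hunter 1's payoff there is 2.

2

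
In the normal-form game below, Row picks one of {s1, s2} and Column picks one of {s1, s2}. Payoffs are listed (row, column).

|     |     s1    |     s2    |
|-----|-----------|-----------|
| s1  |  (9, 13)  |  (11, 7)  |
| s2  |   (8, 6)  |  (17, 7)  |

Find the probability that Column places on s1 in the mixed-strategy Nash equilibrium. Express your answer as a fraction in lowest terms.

Column's mix q on s1 must make Row indifferent between s1 and s2.
Row's payoff from s1: 9q + 11(1−q). From s2: 8q + 17(1−q).
Set equal: 1q = 6(1−q) → q = 6/7.

6/7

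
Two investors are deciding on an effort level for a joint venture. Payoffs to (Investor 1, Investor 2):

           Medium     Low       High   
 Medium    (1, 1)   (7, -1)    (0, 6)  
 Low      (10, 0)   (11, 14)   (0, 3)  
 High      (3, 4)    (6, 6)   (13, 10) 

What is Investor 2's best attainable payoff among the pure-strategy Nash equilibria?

14

Both Low is a pure NE (Investor 1: 11 ≥ 7; Investor 2: 14 ≥ 3). Investor 2 gets 14.
Both High is a pure NE (Investor 1: 13 ≥ 0; Investor 2: 10 ≥ 6). Investor 2 gets 10.
Every other cell has a profitable deviation for at least one player. Highest of {14, 10} is 14.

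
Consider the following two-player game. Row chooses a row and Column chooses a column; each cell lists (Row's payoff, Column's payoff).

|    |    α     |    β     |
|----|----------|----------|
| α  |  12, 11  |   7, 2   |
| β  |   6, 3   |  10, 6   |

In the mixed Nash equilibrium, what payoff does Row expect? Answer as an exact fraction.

Column mixes with probability q on α, chosen so Row is indifferent: 12q + 7(1−q) = 6q + 10(1−q) gives q = 1/3.
Row's expected payoff (from either row, since indifferent) is 12·1/3 + 7·2/3 = 26/3.

26/3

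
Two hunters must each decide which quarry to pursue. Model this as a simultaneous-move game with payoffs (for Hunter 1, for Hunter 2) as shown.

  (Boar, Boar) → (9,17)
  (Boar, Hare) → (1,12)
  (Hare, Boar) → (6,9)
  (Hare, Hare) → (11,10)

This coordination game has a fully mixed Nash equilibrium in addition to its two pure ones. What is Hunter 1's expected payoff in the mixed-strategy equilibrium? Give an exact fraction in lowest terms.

93/13

Hunter 2 mixes with probability q on Boar, chosen so Hunter 1 is indifferent: 9q + 1(1−q) = 6q + 11(1−q) gives q = 10/13.
Hunter 1's expected payoff (from either row, since indifferent) is 9·10/13 + 1·3/13 = 93/13.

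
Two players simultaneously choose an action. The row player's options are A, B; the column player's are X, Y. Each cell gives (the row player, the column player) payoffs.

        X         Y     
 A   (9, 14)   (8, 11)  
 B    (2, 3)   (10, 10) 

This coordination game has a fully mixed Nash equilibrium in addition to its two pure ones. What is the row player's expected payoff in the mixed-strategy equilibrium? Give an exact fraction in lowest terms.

74/9

The column player mixes with probability q on X, chosen so the row player is indifferent: 9q + 8(1−q) = 2q + 10(1−q) gives q = 2/9.
The row player's expected payoff (from either row, since indifferent) is 9·2/9 + 8·7/9 = 74/9.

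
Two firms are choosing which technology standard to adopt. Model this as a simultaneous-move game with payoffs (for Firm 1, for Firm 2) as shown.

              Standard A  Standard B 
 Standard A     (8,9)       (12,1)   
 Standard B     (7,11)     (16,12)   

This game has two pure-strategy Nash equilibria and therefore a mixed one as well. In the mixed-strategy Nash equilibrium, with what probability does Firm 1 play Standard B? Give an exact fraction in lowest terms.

8/9

Firm 1's mix p on Standard A must make Firm 2 indifferent between Standard A and Standard B.
Firm 2's payoff from Standard A: 9p + 11(1−p). From Standard B: 1p + 12(1−p).
Set equal: 8p = 1(1−p) → p = 1/9.
Probability on Standard B is 1 − 1/9 = 8/9.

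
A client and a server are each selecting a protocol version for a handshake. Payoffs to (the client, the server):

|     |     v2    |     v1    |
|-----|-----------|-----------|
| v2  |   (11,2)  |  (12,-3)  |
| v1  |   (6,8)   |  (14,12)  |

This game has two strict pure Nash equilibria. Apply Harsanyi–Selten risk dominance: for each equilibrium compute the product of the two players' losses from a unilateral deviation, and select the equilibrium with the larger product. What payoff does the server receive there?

At both v2: the client loses 11 − 6 = 5 by deviating; the server loses 2 − (-3) = 5. Product = 5·5 = 25.
At both v1: the client loses 14 − 12 = 2 by deviating; the server loses 12 − 8 = 4. Product = 2·4 = 8.
25 > 8, so both v2 is risk-dominant. The server's payoff there is 2.

2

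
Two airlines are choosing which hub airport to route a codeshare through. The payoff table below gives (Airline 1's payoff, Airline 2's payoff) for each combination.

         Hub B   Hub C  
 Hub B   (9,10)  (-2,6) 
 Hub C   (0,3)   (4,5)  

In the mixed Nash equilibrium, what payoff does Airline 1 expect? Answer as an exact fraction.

Airline 2 mixes with probability q on Hub B, chosen so Airline 1 is indifferent: 9q + (-2)(1−q) = 0q + 4(1−q) gives q = 2/5.
Airline 1's expected payoff (from either row, since indifferent) is 9·2/5 + (-2)·3/5 = 12/5.

12/5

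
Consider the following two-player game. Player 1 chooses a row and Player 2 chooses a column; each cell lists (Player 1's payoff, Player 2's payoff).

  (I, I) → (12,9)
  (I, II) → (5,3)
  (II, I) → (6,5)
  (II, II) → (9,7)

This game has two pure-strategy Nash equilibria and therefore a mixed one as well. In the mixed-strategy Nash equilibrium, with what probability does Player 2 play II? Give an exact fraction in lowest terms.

3/5

Player 2's mix q on I must make Player 1 indifferent between I and II.
Player 1's payoff from I: 12q + 5(1−q). From II: 6q + 9(1−q).
Set equal: 6q = 4(1−q) → q = 4/10 = 2/5.
Probability on II is 1 − 2/5 = 3/5.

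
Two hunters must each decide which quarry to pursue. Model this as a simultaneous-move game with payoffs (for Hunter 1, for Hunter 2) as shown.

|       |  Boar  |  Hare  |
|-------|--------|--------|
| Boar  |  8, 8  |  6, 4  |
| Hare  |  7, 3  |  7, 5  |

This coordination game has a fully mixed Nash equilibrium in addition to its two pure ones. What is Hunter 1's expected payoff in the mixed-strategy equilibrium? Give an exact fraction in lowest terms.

7

Hunter 2 mixes with probability q on Boar, chosen so Hunter 1 is indifferent: 8q + 6(1−q) = 7q + 7(1−q) gives q = 1/2.
Hunter 1's expected payoff (from either row, since indifferent) is 8·1/2 + 6·1/2 = 7.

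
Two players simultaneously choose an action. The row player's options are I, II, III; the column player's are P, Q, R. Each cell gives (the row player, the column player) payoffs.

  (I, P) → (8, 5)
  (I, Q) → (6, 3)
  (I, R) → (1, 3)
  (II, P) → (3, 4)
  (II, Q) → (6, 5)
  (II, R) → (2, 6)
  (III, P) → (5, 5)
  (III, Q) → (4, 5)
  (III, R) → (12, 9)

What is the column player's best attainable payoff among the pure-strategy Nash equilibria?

9

(I, P) is a pure NE (the row player: 8 ≥ 5; the column player: 5 ≥ 3). The column player gets 5.
(III, R) is a pure NE (the row player: 12 ≥ 2; the column player: 9 ≥ 5). The column player gets 9.
Every other cell has a profitable deviation for at least one player. Highest of {5, 9} is 9.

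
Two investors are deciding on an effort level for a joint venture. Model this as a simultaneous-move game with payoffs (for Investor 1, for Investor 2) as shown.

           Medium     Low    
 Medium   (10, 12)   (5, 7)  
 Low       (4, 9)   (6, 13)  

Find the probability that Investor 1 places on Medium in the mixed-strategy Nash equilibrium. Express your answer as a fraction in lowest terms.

4/9

Investor 1's mix p on Medium must make Investor 2 indifferent between Medium and Low.
Investor 2's payoff from Medium: 12p + 9(1−p). From Low: 7p + 13(1−p).
Set equal: 5p = 4(1−p) → p = 4/9.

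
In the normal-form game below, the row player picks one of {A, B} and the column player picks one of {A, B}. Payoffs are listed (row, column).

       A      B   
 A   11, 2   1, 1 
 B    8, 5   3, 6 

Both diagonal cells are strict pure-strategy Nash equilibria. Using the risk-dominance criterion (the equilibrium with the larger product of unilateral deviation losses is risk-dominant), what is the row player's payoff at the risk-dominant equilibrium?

At both A: the row player loses 11 − 8 = 3 by deviating; the column player loses 2 − 1 = 1. Product = 3·1 = 3.
At both B: the row player loses 3 − 1 = 2 by deviating; the column player loses 6 − 5 = 1. Product = 2·1 = 2.
3 > 2, so both A is risk-dominant. The row player's payoff there is 11.

11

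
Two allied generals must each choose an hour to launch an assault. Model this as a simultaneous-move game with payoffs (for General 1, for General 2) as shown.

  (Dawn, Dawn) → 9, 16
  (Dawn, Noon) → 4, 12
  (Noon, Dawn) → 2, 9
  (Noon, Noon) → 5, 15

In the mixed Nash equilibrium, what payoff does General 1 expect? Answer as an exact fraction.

37/8

General 2 mixes with probability q on Dawn, chosen so General 1 is indifferent: 9q + 4(1−q) = 2q + 5(1−q) gives q = 1/8.
General 1's expected payoff (from either row, since indifferent) is 9·1/8 + 4·7/8 = 37/8.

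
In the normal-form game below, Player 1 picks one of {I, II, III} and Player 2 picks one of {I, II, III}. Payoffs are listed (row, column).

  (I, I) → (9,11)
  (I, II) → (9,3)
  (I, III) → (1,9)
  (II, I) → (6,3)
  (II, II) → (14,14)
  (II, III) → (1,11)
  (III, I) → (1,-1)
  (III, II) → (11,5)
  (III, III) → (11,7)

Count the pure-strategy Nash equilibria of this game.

Both I: Player 1 gets 9 (best alternative 6); Player 2 gets 11 (best alternative 9). Neither deviates — NE.
Both II: Player 1 gets 14 (best alternative 11); Player 2 gets 14 (best alternative 11). Neither deviates — NE.
Both III: Player 1 gets 11 (best alternative 1); Player 2 gets 7 (best alternative 5). Neither deviates — NE.
(II, I) is not a NE: Player 1 would switch to I (9 > 6).
No other cell survives both best-response checks, so there are 3 pure NE.

3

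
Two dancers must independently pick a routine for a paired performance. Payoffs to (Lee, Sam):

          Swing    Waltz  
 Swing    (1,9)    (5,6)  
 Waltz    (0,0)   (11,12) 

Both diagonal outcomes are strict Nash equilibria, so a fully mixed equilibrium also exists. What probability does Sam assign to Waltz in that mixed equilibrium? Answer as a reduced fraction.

Sam's mix q on Swing must make Lee indifferent between Swing and Waltz.
Lee's payoff from Swing: 1q + 5(1−q). From Waltz: 0q + 11(1−q).
Set equal: 1q = 6(1−q) → q = 6/7.
Probability on Waltz is 1 − 6/7 = 1/7.

1/7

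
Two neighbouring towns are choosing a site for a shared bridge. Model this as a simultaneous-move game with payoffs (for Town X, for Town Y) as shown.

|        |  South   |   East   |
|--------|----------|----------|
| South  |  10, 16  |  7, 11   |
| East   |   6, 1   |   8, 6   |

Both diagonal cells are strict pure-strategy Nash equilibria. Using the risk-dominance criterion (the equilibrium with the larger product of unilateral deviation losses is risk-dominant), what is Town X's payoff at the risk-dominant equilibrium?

10

At both South: Town X loses 10 − 6 = 4 by deviating; Town Y loses 16 − 11 = 5. Product = 4·5 = 20.
At both East: Town X loses 8 − 7 = 1 by deviating; Town Y loses 6 − 1 = 5. Product = 1·5 = 5.
20 > 5, so both South is risk-dominant. Town X's payoff there is 10.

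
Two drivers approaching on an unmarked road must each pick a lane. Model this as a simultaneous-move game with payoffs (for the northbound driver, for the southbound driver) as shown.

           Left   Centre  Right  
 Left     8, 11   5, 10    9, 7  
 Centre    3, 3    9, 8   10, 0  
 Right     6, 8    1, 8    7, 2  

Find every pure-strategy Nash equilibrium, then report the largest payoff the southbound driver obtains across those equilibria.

Both Left is a pure NE (the northbound driver: 8 ≥ 6; the southbound driver: 11 ≥ 10). The southbound driver gets 11.
Both Centre is a pure NE (the northbound driver: 9 ≥ 5; the southbound driver: 8 ≥ 3). The southbound driver gets 8.
Every other cell has a profitable deviation for at least one player. Highest of {11, 8} is 11.

11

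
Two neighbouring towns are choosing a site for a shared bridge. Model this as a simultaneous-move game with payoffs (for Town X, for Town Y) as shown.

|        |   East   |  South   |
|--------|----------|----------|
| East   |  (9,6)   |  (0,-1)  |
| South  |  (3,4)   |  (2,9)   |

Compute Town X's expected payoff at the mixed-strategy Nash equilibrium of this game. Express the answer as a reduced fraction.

Town Y mixes with probability q on East, chosen so Town X is indifferent: 9q + 0(1−q) = 3q + 2(1−q) gives q = 1/4.
Town X's expected payoff (from either row, since indifferent) is 9·1/4 + 0·3/4 = 9/4.

9/4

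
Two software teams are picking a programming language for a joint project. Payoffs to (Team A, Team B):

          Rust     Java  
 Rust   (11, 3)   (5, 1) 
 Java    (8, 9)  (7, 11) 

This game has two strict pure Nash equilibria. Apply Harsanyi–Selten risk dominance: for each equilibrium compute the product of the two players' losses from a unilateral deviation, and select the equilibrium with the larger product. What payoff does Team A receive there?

11

At both Rust: Team A loses 11 − 8 = 3 by deviating; Team B loses 3 − 1 = 2. Product = 3·2 = 6.
At both Java: Team A loses 7 − 5 = 2 by deviating; Team B loses 11 − 9 = 2. Product = 2·2 = 4.
6 > 4, so both Rust is risk-dominant. Team A's payoff there is 11.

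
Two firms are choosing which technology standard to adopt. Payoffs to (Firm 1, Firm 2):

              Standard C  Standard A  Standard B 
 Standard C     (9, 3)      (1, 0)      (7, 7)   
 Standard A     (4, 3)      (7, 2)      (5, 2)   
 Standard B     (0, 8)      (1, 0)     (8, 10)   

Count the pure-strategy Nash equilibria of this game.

1

Both Standard B: Firm 1 gets 8 (best alternative 7); Firm 2 gets 10 (best alternative 8). Neither deviates — NE.
Both Standard A is not a NE: Firm 2 would switch to Standard C (3 > 2).
No other cell survives both best-response checks, so there is 1 pure NE.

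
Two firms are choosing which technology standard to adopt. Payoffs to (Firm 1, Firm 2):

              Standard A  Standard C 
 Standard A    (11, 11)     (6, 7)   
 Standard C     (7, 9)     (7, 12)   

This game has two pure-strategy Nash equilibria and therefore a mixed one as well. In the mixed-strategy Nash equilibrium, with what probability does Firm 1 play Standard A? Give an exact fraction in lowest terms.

Firm 1's mix p on Standard A must make Firm 2 indifferent between Standard A and Standard C.
Firm 2's payoff from Standard A: 11p + 9(1−p). From Standard C: 7p + 12(1−p).
Set equal: 4p = 3(1−p) → p = 3/7.

3/7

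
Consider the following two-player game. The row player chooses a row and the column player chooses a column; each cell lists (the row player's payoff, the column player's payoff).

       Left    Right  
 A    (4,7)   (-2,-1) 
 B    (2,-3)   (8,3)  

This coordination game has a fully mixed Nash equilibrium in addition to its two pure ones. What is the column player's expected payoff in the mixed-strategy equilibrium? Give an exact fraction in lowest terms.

9/7

The row player mixes with probability p on A, chosen so the column player is indifferent: 7p + (-3)(1−p) = (-1)p + 3(1−p) gives p = 3/7.
The column player's expected payoff is 7·3/7 + (-3)·4/7 = 9/7.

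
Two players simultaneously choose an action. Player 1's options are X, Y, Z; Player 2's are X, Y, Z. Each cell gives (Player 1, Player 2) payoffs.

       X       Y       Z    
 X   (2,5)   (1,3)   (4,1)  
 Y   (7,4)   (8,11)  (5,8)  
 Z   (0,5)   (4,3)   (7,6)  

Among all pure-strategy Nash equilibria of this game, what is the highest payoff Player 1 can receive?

Both Y is a pure NE (Player 1: 8 ≥ 4; Player 2: 11 ≥ 8). Player 1 gets 8.
Both Z is a pure NE (Player 1: 7 ≥ 5; Player 2: 6 ≥ 5). Player 1 gets 7.
Every other cell has a profitable deviation for at least one player. Highest of {8, 7} is 8.

8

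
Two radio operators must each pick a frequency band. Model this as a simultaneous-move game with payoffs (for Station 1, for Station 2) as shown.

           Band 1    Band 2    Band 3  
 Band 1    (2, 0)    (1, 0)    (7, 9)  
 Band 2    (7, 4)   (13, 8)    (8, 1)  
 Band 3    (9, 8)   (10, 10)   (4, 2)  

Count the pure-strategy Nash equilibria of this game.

1

Both Band 2: Station 1 gets 13 (best alternative 10); Station 2 gets 8 (best alternative 4). Neither deviates — NE.
Both Band 1 is not a NE: Station 1 would switch to Band 3 (9 > 2).
No other cell survives both best-response checks, so there is 1 pure NE.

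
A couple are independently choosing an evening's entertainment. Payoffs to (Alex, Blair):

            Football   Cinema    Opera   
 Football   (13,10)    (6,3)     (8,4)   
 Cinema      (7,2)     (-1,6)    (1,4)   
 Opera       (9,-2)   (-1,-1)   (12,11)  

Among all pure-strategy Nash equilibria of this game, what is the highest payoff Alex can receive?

13

Both Football is a pure NE (Alex: 13 ≥ 9; Blair: 10 ≥ 4). Alex gets 13.
Both Opera is a pure NE (Alex: 12 ≥ 8; Blair: 11 ≥ -1). Alex gets 12.
Every other cell has a profitable deviation for at least one player. Highest of {13, 12} is 13.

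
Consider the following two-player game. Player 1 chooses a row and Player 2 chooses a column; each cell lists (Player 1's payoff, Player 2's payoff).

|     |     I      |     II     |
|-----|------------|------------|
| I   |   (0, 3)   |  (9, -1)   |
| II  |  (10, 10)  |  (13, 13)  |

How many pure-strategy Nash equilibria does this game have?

Both II: Player 1 gets 13 (best alternative 9); Player 2 gets 13 (best alternative 10). Neither deviates — NE.
Both I is not a NE: Player 1 would switch to II (10 > 0).
No other cell survives both best-response checks, so there is 1 pure NE.

1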